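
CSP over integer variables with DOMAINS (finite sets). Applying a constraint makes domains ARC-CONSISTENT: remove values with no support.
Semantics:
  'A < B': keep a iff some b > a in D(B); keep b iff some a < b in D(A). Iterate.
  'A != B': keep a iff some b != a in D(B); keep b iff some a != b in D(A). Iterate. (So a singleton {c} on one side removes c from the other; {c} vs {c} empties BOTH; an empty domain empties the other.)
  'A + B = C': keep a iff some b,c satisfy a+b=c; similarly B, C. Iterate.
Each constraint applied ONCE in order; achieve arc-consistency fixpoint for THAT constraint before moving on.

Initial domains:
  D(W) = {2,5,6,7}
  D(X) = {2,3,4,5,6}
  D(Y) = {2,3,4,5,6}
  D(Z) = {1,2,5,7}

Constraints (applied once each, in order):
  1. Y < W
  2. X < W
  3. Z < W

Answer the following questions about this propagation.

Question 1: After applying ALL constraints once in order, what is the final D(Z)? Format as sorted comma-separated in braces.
Answer: {1,2,5}

Derivation:
Constraint 1 (Y < W) on D(Y)={2,3,4,5,6} D(W)={2,5,6,7}: W {2,5,6,7}->{5,6,7}
Constraint 2 (X < W) on D(X)={2,3,4,5,6} D(W)={5,6,7}: no change
Constraint 3 (Z < W) on D(Z)={1,2,5,7} D(W)={5,6,7}: Z {1,2,5,7}->{1,2,5}
So after all 3 constraints: D(Z) = {1,2,5}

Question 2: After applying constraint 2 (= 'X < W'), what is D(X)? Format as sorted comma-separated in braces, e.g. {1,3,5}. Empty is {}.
Constraint 1 (Y < W) on D(Y)={2,3,4,5,6} D(W)={2,5,6,7}: W {2,5,6,7}->{5,6,7}
Constraint 2 (X < W) on D(X)={2,3,4,5,6} D(W)={5,6,7}: no change
So after constraint 2: D(X) = {2,3,4,5,6}

Answer: {2,3,4,5,6}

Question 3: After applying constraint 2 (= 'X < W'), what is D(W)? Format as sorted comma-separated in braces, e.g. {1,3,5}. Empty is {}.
Answer: {5,6,7}

Derivation:
Constraint 1 (Y < W) on D(Y)={2,3,4,5,6} D(W)={2,5,6,7}: W {2,5,6,7}->{5,6,7}
Constraint 2 (X < W) on D(X)={2,3,4,5,6} D(W)={5,6,7}: no change
So after constraint 2: D(W) = {5,6,7}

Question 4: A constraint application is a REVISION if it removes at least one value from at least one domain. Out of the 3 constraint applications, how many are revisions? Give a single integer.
Answer: 2

Derivation:
Constraint 1 (Y < W) on D(Y)={2,3,4,5,6} D(W)={2,5,6,7}: W {2,5,6,7}->{5,6,7} => REVISION
Constraint 2 (X < W) on D(X)={2,3,4,5,6} D(W)={5,6,7}: no change => not a revision
Constraint 3 (Z < W) on D(Z)={1,2,5,7} D(W)={5,6,7}: Z {1,2,5,7}->{1,2,5} => REVISION
Total revisions = 2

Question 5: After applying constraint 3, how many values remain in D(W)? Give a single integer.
Answer: 3

Derivation:
Constraint 1 (Y < W) on D(Y)={2,3,4,5,6} D(W)={2,5,6,7}: W {2,5,6,7}->{5,6,7}
Constraint 2 (X < W) on D(X)={2,3,4,5,6} D(W)={5,6,7}: no change
Constraint 3 (Z < W) on D(Z)={1,2,5,7} D(W)={5,6,7}: Z {1,2,5,7}->{1,2,5}
So after constraint 3: D(W)={5,6,7}, size = 3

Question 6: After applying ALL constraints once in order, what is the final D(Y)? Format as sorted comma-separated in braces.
Answer: {2,3,4,5,6}

Derivation:
Constraint 1 (Y < W) on D(Y)={2,3,4,5,6} D(W)={2,5,6,7}: W {2,5,6,7}->{5,6,7}
Constraint 2 (X < W) on D(X)={2,3,4,5,6} D(W)={5,6,7}: no change
Constraint 3 (Z < W) on D(Z)={1,2,5,7} D(W)={5,6,7}: Z {1,2,5,7}->{1,2,5}
So after all 3 constraints: D(Y) = {2,3,4,5,6}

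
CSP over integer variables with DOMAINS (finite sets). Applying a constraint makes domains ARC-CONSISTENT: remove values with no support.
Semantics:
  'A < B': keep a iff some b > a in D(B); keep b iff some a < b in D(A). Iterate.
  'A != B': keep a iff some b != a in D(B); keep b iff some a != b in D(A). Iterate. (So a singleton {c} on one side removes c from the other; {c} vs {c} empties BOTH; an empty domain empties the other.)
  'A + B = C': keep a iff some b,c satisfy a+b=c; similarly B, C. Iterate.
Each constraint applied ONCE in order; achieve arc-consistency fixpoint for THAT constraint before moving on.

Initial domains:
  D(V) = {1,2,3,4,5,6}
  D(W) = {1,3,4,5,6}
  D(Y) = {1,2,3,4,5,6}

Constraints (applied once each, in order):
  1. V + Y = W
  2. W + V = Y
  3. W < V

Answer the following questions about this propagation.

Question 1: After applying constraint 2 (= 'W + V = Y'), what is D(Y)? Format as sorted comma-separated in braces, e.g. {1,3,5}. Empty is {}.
Constraint 1 (V + Y = W) on D(V)={1,2,3,4,5,6} D(Y)={1,2,3,4,5,6} D(W)={1,3,4,5,6}: V {1,2,3,4,5,6}->{1,2,3,4,5}; Y {1,2,3,4,5,6}->{1,2,3,4,5}; W {1,3,4,5,6}->{3,4,5,6}
Constraint 2 (W + V = Y) on D(W)={3,4,5,6} D(V)={1,2,3,4,5} D(Y)={1,2,3,4,5}: W {3,4,5,6}->{3,4}; V {1,2,3,4,5}->{1,2}; Y {1,2,3,4,5}->{4,5}
So after constraint 2: D(Y) = {4,5}

Answer: {4,5}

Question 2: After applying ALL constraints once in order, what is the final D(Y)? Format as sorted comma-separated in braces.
Constraint 1 (V + Y = W) on D(V)={1,2,3,4,5,6} D(Y)={1,2,3,4,5,6} D(W)={1,3,4,5,6}: V {1,2,3,4,5,6}->{1,2,3,4,5}; Y {1,2,3,4,5,6}->{1,2,3,4,5}; W {1,3,4,5,6}->{3,4,5,6}
Constraint 2 (W + V = Y) on D(W)={3,4,5,6} D(V)={1,2,3,4,5} D(Y)={1,2,3,4,5}: W {3,4,5,6}->{3,4}; V {1,2,3,4,5}->{1,2}; Y {1,2,3,4,5}->{4,5}
Constraint 3 (W < V) on D(W)={3,4} D(V)={1,2}: W {3,4}->{}; V {1,2}->{}
So after all 3 constraints: D(Y) = {4,5}

Answer: {4,5}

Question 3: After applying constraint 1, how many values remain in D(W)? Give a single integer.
Answer: 4

Derivation:
Constraint 1 (V + Y = W) on D(V)={1,2,3,4,5,6} D(Y)={1,2,3,4,5,6} D(W)={1,3,4,5,6}: V {1,2,3,4,5,6}->{1,2,3,4,5}; Y {1,2,3,4,5,6}->{1,2,3,4,5}; W {1,3,4,5,6}->{3,4,5,6}
So after constraint 1: D(W)={3,4,5,6}, size = 4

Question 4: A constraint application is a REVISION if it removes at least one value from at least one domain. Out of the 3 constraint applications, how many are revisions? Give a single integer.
Constraint 1 (V + Y = W) on D(V)={1,2,3,4,5,6} D(Y)={1,2,3,4,5,6} D(W)={1,3,4,5,6}: V {1,2,3,4,5,6}->{1,2,3,4,5}; Y {1,2,3,4,5,6}->{1,2,3,4,5}; W {1,3,4,5,6}->{3,4,5,6} => REVISION
Constraint 2 (W + V = Y) on D(W)={3,4,5,6} D(V)={1,2,3,4,5} D(Y)={1,2,3,4,5}: W {3,4,5,6}->{3,4}; V {1,2,3,4,5}->{1,2}; Y {1,2,3,4,5}->{4,5} => REVISION
Constraint 3 (W < V) on D(W)={3,4} D(V)={1,2}: W {3,4}->{}; V {1,2}->{} => REVISION
Total revisions = 3

Answer: 3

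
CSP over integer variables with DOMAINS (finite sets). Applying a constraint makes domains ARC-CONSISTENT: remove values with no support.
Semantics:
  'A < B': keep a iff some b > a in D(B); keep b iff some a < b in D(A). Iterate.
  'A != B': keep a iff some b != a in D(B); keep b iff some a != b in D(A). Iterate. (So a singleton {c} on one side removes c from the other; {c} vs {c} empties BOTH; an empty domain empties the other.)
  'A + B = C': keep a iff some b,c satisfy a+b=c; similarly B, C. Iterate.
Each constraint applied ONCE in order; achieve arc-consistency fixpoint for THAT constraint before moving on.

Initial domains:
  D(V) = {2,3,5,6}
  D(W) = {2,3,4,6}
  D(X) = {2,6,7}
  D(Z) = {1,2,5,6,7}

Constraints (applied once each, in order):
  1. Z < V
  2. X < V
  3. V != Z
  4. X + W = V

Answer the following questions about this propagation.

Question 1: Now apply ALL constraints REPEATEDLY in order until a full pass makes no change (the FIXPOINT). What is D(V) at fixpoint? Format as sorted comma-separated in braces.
pass 0 (initial): D(V)={2,3,5,6}
pass 1: V {2,3,5,6}->{5,6}; W {2,3,4,6}->{3,4}; X {2,6,7}->{2}; Z {1,2,5,6,7}->{1,2,5}
pass 2: no change
Fixpoint after 2 passes: D(V) = {5,6}

Answer: {5,6}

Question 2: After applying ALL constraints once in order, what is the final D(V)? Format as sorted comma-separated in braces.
Answer: {5,6}

Derivation:
Constraint 1 (Z < V) on D(Z)={1,2,5,6,7} D(V)={2,3,5,6}: Z {1,2,5,6,7}->{1,2,5}
Constraint 2 (X < V) on D(X)={2,6,7} D(V)={2,3,5,6}: X {2,6,7}->{2}; V {2,3,5,6}->{3,5,6}
Constraint 3 (V != Z) on D(V)={3,5,6} D(Z)={1,2,5}: no change
Constraint 4 (X + W = V) on D(X)={2} D(W)={2,3,4,6} D(V)={3,5,6}: W {2,3,4,6}->{3,4}; V {3,5,6}->{5,6}
So after all 4 constraints: D(V) = {5,6}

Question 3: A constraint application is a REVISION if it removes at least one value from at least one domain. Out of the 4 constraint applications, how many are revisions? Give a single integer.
Answer: 3

Derivation:
Constraint 1 (Z < V) on D(Z)={1,2,5,6,7} D(V)={2,3,5,6}: Z {1,2,5,6,7}->{1,2,5} => REVISION
Constraint 2 (X < V) on D(X)={2,6,7} D(V)={2,3,5,6}: X {2,6,7}->{2}; V {2,3,5,6}->{3,5,6} => REVISION
Constraint 3 (V != Z) on D(V)={3,5,6} D(Z)={1,2,5}: no change => not a revision
Constraint 4 (X + W = V) on D(X)={2} D(W)={2,3,4,6} D(V)={3,5,6}: W {2,3,4,6}->{3,4}; V {3,5,6}->{5,6} => REVISION
Total revisions = 3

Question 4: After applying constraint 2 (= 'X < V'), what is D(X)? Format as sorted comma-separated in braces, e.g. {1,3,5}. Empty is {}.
Constraint 1 (Z < V) on D(Z)={1,2,5,6,7} D(V)={2,3,5,6}: Z {1,2,5,6,7}->{1,2,5}
Constraint 2 (X < V) on D(X)={2,6,7} D(V)={2,3,5,6}: X {2,6,7}->{2}; V {2,3,5,6}->{3,5,6}
So after constraint 2: D(X) = {2}

Answer: {2}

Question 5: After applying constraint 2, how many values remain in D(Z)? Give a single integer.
Constraint 1 (Z < V) on D(Z)={1,2,5,6,7} D(V)={2,3,5,6}: Z {1,2,5,6,7}->{1,2,5}
Constraint 2 (X < V) on D(X)={2,6,7} D(V)={2,3,5,6}: X {2,6,7}->{2}; V {2,3,5,6}->{3,5,6}
So after constraint 2: D(Z)={1,2,5}, size = 3

Answer: 3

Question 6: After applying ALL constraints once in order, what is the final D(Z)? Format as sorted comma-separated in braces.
Answer: {1,2,5}

Derivation:
Constraint 1 (Z < V) on D(Z)={1,2,5,6,7} D(V)={2,3,5,6}: Z {1,2,5,6,7}->{1,2,5}
Constraint 2 (X < V) on D(X)={2,6,7} D(V)={2,3,5,6}: X {2,6,7}->{2}; V {2,3,5,6}->{3,5,6}
Constraint 3 (V != Z) on D(V)={3,5,6} D(Z)={1,2,5}: no change
Constraint 4 (X + W = V) on D(X)={2} D(W)={2,3,4,6} D(V)={3,5,6}: W {2,3,4,6}->{3,4}; V {3,5,6}->{5,6}
So after all 4 constraints: D(Z) = {1,2,5}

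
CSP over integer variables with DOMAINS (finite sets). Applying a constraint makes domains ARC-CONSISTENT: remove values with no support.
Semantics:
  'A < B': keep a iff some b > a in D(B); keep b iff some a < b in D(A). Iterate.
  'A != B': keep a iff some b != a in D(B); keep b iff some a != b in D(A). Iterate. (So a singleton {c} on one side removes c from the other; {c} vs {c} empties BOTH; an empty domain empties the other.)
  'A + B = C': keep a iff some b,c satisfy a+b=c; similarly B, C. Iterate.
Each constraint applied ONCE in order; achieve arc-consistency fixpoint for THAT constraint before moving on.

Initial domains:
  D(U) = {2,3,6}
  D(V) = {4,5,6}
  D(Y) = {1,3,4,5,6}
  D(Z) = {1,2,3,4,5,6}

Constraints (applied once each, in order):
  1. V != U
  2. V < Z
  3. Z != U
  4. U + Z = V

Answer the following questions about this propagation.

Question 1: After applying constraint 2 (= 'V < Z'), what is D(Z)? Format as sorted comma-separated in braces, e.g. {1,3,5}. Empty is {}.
Constraint 1 (V != U) on D(V)={4,5,6} D(U)={2,3,6}: no change
Constraint 2 (V < Z) on D(V)={4,5,6} D(Z)={1,2,3,4,5,6}: V {4,5,6}->{4,5}; Z {1,2,3,4,5,6}->{5,6}
So after constraint 2: D(Z) = {5,6}

Answer: {5,6}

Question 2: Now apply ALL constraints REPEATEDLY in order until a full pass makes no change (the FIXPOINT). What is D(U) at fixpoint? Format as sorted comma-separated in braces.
Answer: {}

Derivation:
pass 0 (initial): D(U)={2,3,6}
pass 1: U {2,3,6}->{}; V {4,5,6}->{}; Z {1,2,3,4,5,6}->{}
pass 2: no change
Fixpoint after 2 passes: D(U) = {}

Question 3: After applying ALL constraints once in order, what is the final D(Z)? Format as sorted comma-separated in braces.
Answer: {}

Derivation:
Constraint 1 (V != U) on D(V)={4,5,6} D(U)={2,3,6}: no change
Constraint 2 (V < Z) on D(V)={4,5,6} D(Z)={1,2,3,4,5,6}: V {4,5,6}->{4,5}; Z {1,2,3,4,5,6}->{5,6}
Constraint 3 (Z != U) on D(Z)={5,6} D(U)={2,3,6}: no change
Constraint 4 (U + Z = V) on D(U)={2,3,6} D(Z)={5,6} D(V)={4,5}: U {2,3,6}->{}; Z {5,6}->{}; V {4,5}->{}
So after all 4 constraints: D(Z) = {}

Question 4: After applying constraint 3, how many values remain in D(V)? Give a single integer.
Constraint 1 (V != U) on D(V)={4,5,6} D(U)={2,3,6}: no change
Constraint 2 (V < Z) on D(V)={4,5,6} D(Z)={1,2,3,4,5,6}: V {4,5,6}->{4,5}; Z {1,2,3,4,5,6}->{5,6}
Constraint 3 (Z != U) on D(Z)={5,6} D(U)={2,3,6}: no change
So after constraint 3: D(V)={4,5}, size = 2

Answer: 2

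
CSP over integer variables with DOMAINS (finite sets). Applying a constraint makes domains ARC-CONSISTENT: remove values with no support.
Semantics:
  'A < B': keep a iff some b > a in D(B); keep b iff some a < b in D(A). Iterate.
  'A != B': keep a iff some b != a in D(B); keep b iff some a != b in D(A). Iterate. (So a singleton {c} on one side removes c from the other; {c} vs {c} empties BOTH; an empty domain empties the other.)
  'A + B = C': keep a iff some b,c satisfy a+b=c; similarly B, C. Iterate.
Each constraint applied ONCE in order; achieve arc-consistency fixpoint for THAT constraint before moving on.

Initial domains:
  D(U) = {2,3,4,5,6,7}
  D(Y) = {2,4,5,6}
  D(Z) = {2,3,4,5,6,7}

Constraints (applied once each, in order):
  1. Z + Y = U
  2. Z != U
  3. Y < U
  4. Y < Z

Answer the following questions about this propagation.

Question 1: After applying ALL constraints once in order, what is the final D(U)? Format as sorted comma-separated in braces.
Constraint 1 (Z + Y = U) on D(Z)={2,3,4,5,6,7} D(Y)={2,4,5,6} D(U)={2,3,4,5,6,7}: Z {2,3,4,5,6,7}->{2,3,4,5}; Y {2,4,5,6}->{2,4,5}; U {2,3,4,5,6,7}->{4,5,6,7}
Constraint 2 (Z != U) on D(Z)={2,3,4,5} D(U)={4,5,6,7}: no change
Constraint 3 (Y < U) on D(Y)={2,4,5} D(U)={4,5,6,7}: no change
Constraint 4 (Y < Z) on D(Y)={2,4,5} D(Z)={2,3,4,5}: Y {2,4,5}->{2,4}; Z {2,3,4,5}->{3,4,5}
So after all 4 constraints: D(U) = {4,5,6,7}

Answer: {4,5,6,7}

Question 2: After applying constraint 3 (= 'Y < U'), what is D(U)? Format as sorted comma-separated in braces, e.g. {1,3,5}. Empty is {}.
Answer: {4,5,6,7}

Derivation:
Constraint 1 (Z + Y = U) on D(Z)={2,3,4,5,6,7} D(Y)={2,4,5,6} D(U)={2,3,4,5,6,7}: Z {2,3,4,5,6,7}->{2,3,4,5}; Y {2,4,5,6}->{2,4,5}; U {2,3,4,5,6,7}->{4,5,6,7}
Constraint 2 (Z != U) on D(Z)={2,3,4,5} D(U)={4,5,6,7}: no change
Constraint 3 (Y < U) on D(Y)={2,4,5} D(U)={4,5,6,7}: no change
So after constraint 3: D(U) = {4,5,6,7}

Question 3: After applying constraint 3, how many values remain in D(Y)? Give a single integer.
Constraint 1 (Z + Y = U) on D(Z)={2,3,4,5,6,7} D(Y)={2,4,5,6} D(U)={2,3,4,5,6,7}: Z {2,3,4,5,6,7}->{2,3,4,5}; Y {2,4,5,6}->{2,4,5}; U {2,3,4,5,6,7}->{4,5,6,7}
Constraint 2 (Z != U) on D(Z)={2,3,4,5} D(U)={4,5,6,7}: no change
Constraint 3 (Y < U) on D(Y)={2,4,5} D(U)={4,5,6,7}: no change
So after constraint 3: D(Y)={2,4,5}, size = 3

Answer: 3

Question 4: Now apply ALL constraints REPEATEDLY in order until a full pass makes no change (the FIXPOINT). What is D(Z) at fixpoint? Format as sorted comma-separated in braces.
Answer: {3,4,5}

Derivation:
pass 0 (initial): D(Z)={2,3,4,5,6,7}
pass 1: U {2,3,4,5,6,7}->{4,5,6,7}; Y {2,4,5,6}->{2,4}; Z {2,3,4,5,6,7}->{3,4,5}
pass 2: U {4,5,6,7}->{5,6,7}
pass 3: no change
Fixpoint after 3 passes: D(Z) = {3,4,5}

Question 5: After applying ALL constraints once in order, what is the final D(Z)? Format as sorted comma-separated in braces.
Constraint 1 (Z + Y = U) on D(Z)={2,3,4,5,6,7} D(Y)={2,4,5,6} D(U)={2,3,4,5,6,7}: Z {2,3,4,5,6,7}->{2,3,4,5}; Y {2,4,5,6}->{2,4,5}; U {2,3,4,5,6,7}->{4,5,6,7}
Constraint 2 (Z != U) on D(Z)={2,3,4,5} D(U)={4,5,6,7}: no change
Constraint 3 (Y < U) on D(Y)={2,4,5} D(U)={4,5,6,7}: no change
Constraint 4 (Y < Z) on D(Y)={2,4,5} D(Z)={2,3,4,5}: Y {2,4,5}->{2,4}; Z {2,3,4,5}->{3,4,5}
So after all 4 constraints: D(Z) = {3,4,5}

Answer: {3,4,5}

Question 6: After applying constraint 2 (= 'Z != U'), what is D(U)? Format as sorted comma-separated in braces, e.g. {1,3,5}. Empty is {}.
Answer: {4,5,6,7}

Derivation:
Constraint 1 (Z + Y = U) on D(Z)={2,3,4,5,6,7} D(Y)={2,4,5,6} D(U)={2,3,4,5,6,7}: Z {2,3,4,5,6,7}->{2,3,4,5}; Y {2,4,5,6}->{2,4,5}; U {2,3,4,5,6,7}->{4,5,6,7}
Constraint 2 (Z != U) on D(Z)={2,3,4,5} D(U)={4,5,6,7}: no change
So after constraint 2: D(U) = {4,5,6,7}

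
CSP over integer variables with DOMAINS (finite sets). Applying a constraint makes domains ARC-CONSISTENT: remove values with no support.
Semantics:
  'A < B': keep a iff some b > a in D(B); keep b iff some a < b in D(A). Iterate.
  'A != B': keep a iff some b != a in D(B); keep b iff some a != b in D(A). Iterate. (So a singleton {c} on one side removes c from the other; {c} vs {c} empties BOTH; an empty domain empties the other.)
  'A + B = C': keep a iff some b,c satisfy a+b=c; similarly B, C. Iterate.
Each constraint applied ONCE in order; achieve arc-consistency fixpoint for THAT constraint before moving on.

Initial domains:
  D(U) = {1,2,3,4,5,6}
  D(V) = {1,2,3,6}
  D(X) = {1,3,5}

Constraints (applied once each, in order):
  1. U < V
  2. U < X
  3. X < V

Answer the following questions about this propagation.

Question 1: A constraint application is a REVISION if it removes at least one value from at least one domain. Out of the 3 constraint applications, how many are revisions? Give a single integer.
Answer: 3

Derivation:
Constraint 1 (U < V) on D(U)={1,2,3,4,5,6} D(V)={1,2,3,6}: U {1,2,3,4,5,6}->{1,2,3,4,5}; V {1,2,3,6}->{2,3,6} => REVISION
Constraint 2 (U < X) on D(U)={1,2,3,4,5} D(X)={1,3,5}: U {1,2,3,4,5}->{1,2,3,4}; X {1,3,5}->{3,5} => REVISION
Constraint 3 (X < V) on D(X)={3,5} D(V)={2,3,6}: V {2,3,6}->{6} => REVISION
Total revisions = 3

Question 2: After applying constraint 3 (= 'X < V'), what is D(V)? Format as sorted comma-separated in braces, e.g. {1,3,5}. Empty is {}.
Answer: {6}

Derivation:
Constraint 1 (U < V) on D(U)={1,2,3,4,5,6} D(V)={1,2,3,6}: U {1,2,3,4,5,6}->{1,2,3,4,5}; V {1,2,3,6}->{2,3,6}
Constraint 2 (U < X) on D(U)={1,2,3,4,5} D(X)={1,3,5}: U {1,2,3,4,5}->{1,2,3,4}; X {1,3,5}->{3,5}
Constraint 3 (X < V) on D(X)={3,5} D(V)={2,3,6}: V {2,3,6}->{6}
So after constraint 3: D(V) = {6}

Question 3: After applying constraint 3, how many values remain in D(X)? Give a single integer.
Constraint 1 (U < V) on D(U)={1,2,3,4,5,6} D(V)={1,2,3,6}: U {1,2,3,4,5,6}->{1,2,3,4,5}; V {1,2,3,6}->{2,3,6}
Constraint 2 (U < X) on D(U)={1,2,3,4,5} D(X)={1,3,5}: U {1,2,3,4,5}->{1,2,3,4}; X {1,3,5}->{3,5}
Constraint 3 (X < V) on D(X)={3,5} D(V)={2,3,6}: V {2,3,6}->{6}
So after constraint 3: D(X)={3,5}, size = 2

Answer: 2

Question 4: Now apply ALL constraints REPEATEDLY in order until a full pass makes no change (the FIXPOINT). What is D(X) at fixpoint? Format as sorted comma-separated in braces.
pass 0 (initial): D(X)={1,3,5}
pass 1: U {1,2,3,4,5,6}->{1,2,3,4}; V {1,2,3,6}->{6}; X {1,3,5}->{3,5}
pass 2: no change
Fixpoint after 2 passes: D(X) = {3,5}

Answer: {3,5}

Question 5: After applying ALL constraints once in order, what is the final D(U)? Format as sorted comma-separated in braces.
Answer: {1,2,3,4}

Derivation:
Constraint 1 (U < V) on D(U)={1,2,3,4,5,6} D(V)={1,2,3,6}: U {1,2,3,4,5,6}->{1,2,3,4,5}; V {1,2,3,6}->{2,3,6}
Constraint 2 (U < X) on D(U)={1,2,3,4,5} D(X)={1,3,5}: U {1,2,3,4,5}->{1,2,3,4}; X {1,3,5}->{3,5}
Constraint 3 (X < V) on D(X)={3,5} D(V)={2,3,6}: V {2,3,6}->{6}
So after all 3 constraints: D(U) = {1,2,3,4}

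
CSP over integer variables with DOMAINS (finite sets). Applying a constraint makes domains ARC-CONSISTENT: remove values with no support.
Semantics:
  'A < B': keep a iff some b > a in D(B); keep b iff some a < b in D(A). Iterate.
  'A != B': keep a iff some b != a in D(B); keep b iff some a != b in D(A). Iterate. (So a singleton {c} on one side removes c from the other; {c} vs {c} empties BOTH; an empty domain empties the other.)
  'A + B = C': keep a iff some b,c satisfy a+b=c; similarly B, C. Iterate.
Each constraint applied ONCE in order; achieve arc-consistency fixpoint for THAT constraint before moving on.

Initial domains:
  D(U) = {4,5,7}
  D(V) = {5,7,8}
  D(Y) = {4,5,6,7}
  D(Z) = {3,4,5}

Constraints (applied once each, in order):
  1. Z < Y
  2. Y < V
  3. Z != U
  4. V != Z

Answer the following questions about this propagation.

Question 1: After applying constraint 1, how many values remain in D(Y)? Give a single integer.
Answer: 4

Derivation:
Constraint 1 (Z < Y) on D(Z)={3,4,5} D(Y)={4,5,6,7}: no change
So after constraint 1: D(Y)={4,5,6,7}, size = 4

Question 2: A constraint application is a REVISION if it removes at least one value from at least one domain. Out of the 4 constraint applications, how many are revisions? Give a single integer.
Answer: 0

Derivation:
Constraint 1 (Z < Y) on D(Z)={3,4,5} D(Y)={4,5,6,7}: no change => not a revision
Constraint 2 (Y < V) on D(Y)={4,5,6,7} D(V)={5,7,8}: no change => not a revision
Constraint 3 (Z != U) on D(Z)={3,4,5} D(U)={4,5,7}: no change => not a revision
Constraint 4 (V != Z) on D(V)={5,7,8} D(Z)={3,4,5}: no change => not a revision
Total revisions = 0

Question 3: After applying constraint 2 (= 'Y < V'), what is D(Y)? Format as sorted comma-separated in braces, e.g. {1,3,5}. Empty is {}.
Constraint 1 (Z < Y) on D(Z)={3,4,5} D(Y)={4,5,6,7}: no change
Constraint 2 (Y < V) on D(Y)={4,5,6,7} D(V)={5,7,8}: no change
So after constraint 2: D(Y) = {4,5,6,7}

Answer: {4,5,6,7}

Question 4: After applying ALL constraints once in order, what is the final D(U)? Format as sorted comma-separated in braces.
Constraint 1 (Z < Y) on D(Z)={3,4,5} D(Y)={4,5,6,7}: no change
Constraint 2 (Y < V) on D(Y)={4,5,6,7} D(V)={5,7,8}: no change
Constraint 3 (Z != U) on D(Z)={3,4,5} D(U)={4,5,7}: no change
Constraint 4 (V != Z) on D(V)={5,7,8} D(Z)={3,4,5}: no change
So after all 4 constraints: D(U) = {4,5,7}

Answer: {4,5,7}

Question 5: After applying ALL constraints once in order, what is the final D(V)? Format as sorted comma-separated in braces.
Answer: {5,7,8}

Derivation:
Constraint 1 (Z < Y) on D(Z)={3,4,5} D(Y)={4,5,6,7}: no change
Constraint 2 (Y < V) on D(Y)={4,5,6,7} D(V)={5,7,8}: no change
Constraint 3 (Z != U) on D(Z)={3,4,5} D(U)={4,5,7}: no change
Constraint 4 (V != Z) on D(V)={5,7,8} D(Z)={3,4,5}: no change
So after all 4 constraints: D(V) = {5,7,8}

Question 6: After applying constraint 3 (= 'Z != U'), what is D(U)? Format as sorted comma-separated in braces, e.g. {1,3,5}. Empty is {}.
Answer: {4,5,7}

Derivation:
Constraint 1 (Z < Y) on D(Z)={3,4,5} D(Y)={4,5,6,7}: no change
Constraint 2 (Y < V) on D(Y)={4,5,6,7} D(V)={5,7,8}: no change
Constraint 3 (Z != U) on D(Z)={3,4,5} D(U)={4,5,7}: no change
So after constraint 3: D(U) = {4,5,7}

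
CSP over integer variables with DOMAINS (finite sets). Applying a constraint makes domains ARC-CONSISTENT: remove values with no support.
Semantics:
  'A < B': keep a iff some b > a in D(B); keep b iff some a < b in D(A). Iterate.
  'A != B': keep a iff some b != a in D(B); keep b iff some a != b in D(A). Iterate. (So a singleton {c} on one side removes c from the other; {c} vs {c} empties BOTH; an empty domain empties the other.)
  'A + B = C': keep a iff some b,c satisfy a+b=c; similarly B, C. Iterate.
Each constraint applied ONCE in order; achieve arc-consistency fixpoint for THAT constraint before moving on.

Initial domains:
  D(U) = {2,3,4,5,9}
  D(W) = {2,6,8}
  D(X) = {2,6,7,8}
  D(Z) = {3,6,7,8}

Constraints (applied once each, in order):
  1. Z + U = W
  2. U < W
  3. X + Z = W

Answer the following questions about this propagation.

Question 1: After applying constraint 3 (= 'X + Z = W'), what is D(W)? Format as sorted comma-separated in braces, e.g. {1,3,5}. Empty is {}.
Answer: {8}

Derivation:
Constraint 1 (Z + U = W) on D(Z)={3,6,7,8} D(U)={2,3,4,5,9} D(W)={2,6,8}: Z {3,6,7,8}->{3,6}; U {2,3,4,5,9}->{2,3,5}; W {2,6,8}->{6,8}
Constraint 2 (U < W) on D(U)={2,3,5} D(W)={6,8}: no change
Constraint 3 (X + Z = W) on D(X)={2,6,7,8} D(Z)={3,6} D(W)={6,8}: X {2,6,7,8}->{2}; Z {3,6}->{6}; W {6,8}->{8}
So after constraint 3: D(W) = {8}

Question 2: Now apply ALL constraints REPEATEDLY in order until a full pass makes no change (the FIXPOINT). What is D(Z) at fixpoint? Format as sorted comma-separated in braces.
Answer: {6}

Derivation:
pass 0 (initial): D(Z)={3,6,7,8}
pass 1: U {2,3,4,5,9}->{2,3,5}; W {2,6,8}->{8}; X {2,6,7,8}->{2}; Z {3,6,7,8}->{6}
pass 2: U {2,3,5}->{2}
pass 3: no change
Fixpoint after 3 passes: D(Z) = {6}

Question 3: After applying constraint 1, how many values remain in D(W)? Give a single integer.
Constraint 1 (Z + U = W) on D(Z)={3,6,7,8} D(U)={2,3,4,5,9} D(W)={2,6,8}: Z {3,6,7,8}->{3,6}; U {2,3,4,5,9}->{2,3,5}; W {2,6,8}->{6,8}
So after constraint 1: D(W)={6,8}, size = 2

Answer: 2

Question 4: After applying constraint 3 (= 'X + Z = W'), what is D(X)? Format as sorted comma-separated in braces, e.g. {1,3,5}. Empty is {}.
Constraint 1 (Z + U = W) on D(Z)={3,6,7,8} D(U)={2,3,4,5,9} D(W)={2,6,8}: Z {3,6,7,8}->{3,6}; U {2,3,4,5,9}->{2,3,5}; W {2,6,8}->{6,8}
Constraint 2 (U < W) on D(U)={2,3,5} D(W)={6,8}: no change
Constraint 3 (X + Z = W) on D(X)={2,6,7,8} D(Z)={3,6} D(W)={6,8}: X {2,6,7,8}->{2}; Z {3,6}->{6}; W {6,8}->{8}
So after constraint 3: D(X) = {2}

Answer: {2}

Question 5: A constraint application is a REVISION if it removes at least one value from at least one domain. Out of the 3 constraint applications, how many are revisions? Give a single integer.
Constraint 1 (Z + U = W) on D(Z)={3,6,7,8} D(U)={2,3,4,5,9} D(W)={2,6,8}: Z {3,6,7,8}->{3,6}; U {2,3,4,5,9}->{2,3,5}; W {2,6,8}->{6,8} => REVISION
Constraint 2 (U < W) on D(U)={2,3,5} D(W)={6,8}: no change => not a revision
Constraint 3 (X + Z = W) on D(X)={2,6,7,8} D(Z)={3,6} D(W)={6,8}: X {2,6,7,8}->{2}; Z {3,6}->{6}; W {6,8}->{8} => REVISION
Total revisions = 2

Answer: 2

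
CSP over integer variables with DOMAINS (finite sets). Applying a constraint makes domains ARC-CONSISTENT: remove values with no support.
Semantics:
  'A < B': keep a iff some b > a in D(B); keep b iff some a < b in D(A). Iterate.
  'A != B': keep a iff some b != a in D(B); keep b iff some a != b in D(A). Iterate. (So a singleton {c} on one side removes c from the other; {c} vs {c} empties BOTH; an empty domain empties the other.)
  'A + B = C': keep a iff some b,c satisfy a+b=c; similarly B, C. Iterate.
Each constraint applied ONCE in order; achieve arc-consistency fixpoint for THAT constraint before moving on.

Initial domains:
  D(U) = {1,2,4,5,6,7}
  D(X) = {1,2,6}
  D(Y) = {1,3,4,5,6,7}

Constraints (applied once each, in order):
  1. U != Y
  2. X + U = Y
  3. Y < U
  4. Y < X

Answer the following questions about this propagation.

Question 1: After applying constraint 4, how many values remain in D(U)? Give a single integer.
Constraint 1 (U != Y) on D(U)={1,2,4,5,6,7} D(Y)={1,3,4,5,6,7}: no change
Constraint 2 (X + U = Y) on D(X)={1,2,6} D(U)={1,2,4,5,6,7} D(Y)={1,3,4,5,6,7}: U {1,2,4,5,6,7}->{1,2,4,5,6}; Y {1,3,4,5,6,7}->{3,4,5,6,7}
Constraint 3 (Y < U) on D(Y)={3,4,5,6,7} D(U)={1,2,4,5,6}: Y {3,4,5,6,7}->{3,4,5}; U {1,2,4,5,6}->{4,5,6}
Constraint 4 (Y < X) on D(Y)={3,4,5} D(X)={1,2,6}: X {1,2,6}->{6}
So after constraint 4: D(U)={4,5,6}, size = 3

Answer: 3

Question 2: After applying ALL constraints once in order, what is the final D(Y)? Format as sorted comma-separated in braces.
Answer: {3,4,5}

Derivation:
Constraint 1 (U != Y) on D(U)={1,2,4,5,6,7} D(Y)={1,3,4,5,6,7}: no change
Constraint 2 (X + U = Y) on D(X)={1,2,6} D(U)={1,2,4,5,6,7} D(Y)={1,3,4,5,6,7}: U {1,2,4,5,6,7}->{1,2,4,5,6}; Y {1,3,4,5,6,7}->{3,4,5,6,7}
Constraint 3 (Y < U) on D(Y)={3,4,5,6,7} D(U)={1,2,4,5,6}: Y {3,4,5,6,7}->{3,4,5}; U {1,2,4,5,6}->{4,5,6}
Constraint 4 (Y < X) on D(Y)={3,4,5} D(X)={1,2,6}: X {1,2,6}->{6}
So after all 4 constraints: D(Y) = {3,4,5}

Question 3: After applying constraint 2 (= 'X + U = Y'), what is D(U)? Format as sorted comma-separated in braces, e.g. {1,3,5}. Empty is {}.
Answer: {1,2,4,5,6}

Derivation:
Constraint 1 (U != Y) on D(U)={1,2,4,5,6,7} D(Y)={1,3,4,5,6,7}: no change
Constraint 2 (X + U = Y) on D(X)={1,2,6} D(U)={1,2,4,5,6,7} D(Y)={1,3,4,5,6,7}: U {1,2,4,5,6,7}->{1,2,4,5,6}; Y {1,3,4,5,6,7}->{3,4,5,6,7}
So after constraint 2: D(U) = {1,2,4,5,6}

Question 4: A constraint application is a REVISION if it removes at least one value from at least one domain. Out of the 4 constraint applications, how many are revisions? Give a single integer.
Answer: 3

Derivation:
Constraint 1 (U != Y) on D(U)={1,2,4,5,6,7} D(Y)={1,3,4,5,6,7}: no change => not a revision
Constraint 2 (X + U = Y) on D(X)={1,2,6} D(U)={1,2,4,5,6,7} D(Y)={1,3,4,5,6,7}: U {1,2,4,5,6,7}->{1,2,4,5,6}; Y {1,3,4,5,6,7}->{3,4,5,6,7} => REVISION
Constraint 3 (Y < U) on D(Y)={3,4,5,6,7} D(U)={1,2,4,5,6}: Y {3,4,5,6,7}->{3,4,5}; U {1,2,4,5,6}->{4,5,6} => REVISION
Constraint 4 (Y < X) on D(Y)={3,4,5} D(X)={1,2,6}: X {1,2,6}->{6} => REVISION
Total revisions = 3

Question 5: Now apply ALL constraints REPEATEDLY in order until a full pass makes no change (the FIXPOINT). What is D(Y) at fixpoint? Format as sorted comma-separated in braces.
Answer: {}

Derivation:
pass 0 (initial): D(Y)={1,3,4,5,6,7}
pass 1: U {1,2,4,5,6,7}->{4,5,6}; X {1,2,6}->{6}; Y {1,3,4,5,6,7}->{3,4,5}
pass 2: U {4,5,6}->{}; X {6}->{}; Y {3,4,5}->{}
pass 3: no change
Fixpoint after 3 passes: D(Y) = {}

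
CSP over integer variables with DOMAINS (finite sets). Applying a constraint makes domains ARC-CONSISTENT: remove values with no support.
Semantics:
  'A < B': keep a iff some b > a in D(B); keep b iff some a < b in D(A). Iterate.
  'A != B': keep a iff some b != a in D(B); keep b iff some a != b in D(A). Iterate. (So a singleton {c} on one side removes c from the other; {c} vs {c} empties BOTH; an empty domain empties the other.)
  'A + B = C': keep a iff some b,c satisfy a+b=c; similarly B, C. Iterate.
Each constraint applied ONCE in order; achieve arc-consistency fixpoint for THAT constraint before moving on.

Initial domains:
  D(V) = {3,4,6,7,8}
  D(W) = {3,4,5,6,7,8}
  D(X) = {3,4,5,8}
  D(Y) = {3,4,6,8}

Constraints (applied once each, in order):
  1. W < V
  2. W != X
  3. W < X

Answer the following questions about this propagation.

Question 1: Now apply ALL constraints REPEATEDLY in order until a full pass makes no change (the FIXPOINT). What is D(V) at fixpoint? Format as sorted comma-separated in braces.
Answer: {4,6,7,8}

Derivation:
pass 0 (initial): D(V)={3,4,6,7,8}
pass 1: V {3,4,6,7,8}->{4,6,7,8}; W {3,4,5,6,7,8}->{3,4,5,6,7}; X {3,4,5,8}->{4,5,8}
pass 2: no change
Fixpoint after 2 passes: D(V) = {4,6,7,8}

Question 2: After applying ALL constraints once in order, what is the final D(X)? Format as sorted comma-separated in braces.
Answer: {4,5,8}

Derivation:
Constraint 1 (W < V) on D(W)={3,4,5,6,7,8} D(V)={3,4,6,7,8}: W {3,4,5,6,7,8}->{3,4,5,6,7}; V {3,4,6,7,8}->{4,6,7,8}
Constraint 2 (W != X) on D(W)={3,4,5,6,7} D(X)={3,4,5,8}: no change
Constraint 3 (W < X) on D(W)={3,4,5,6,7} D(X)={3,4,5,8}: X {3,4,5,8}->{4,5,8}
So after all 3 constraints: D(X) = {4,5,8}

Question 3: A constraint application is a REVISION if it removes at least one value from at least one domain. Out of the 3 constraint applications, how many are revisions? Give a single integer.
Answer: 2

Derivation:
Constraint 1 (W < V) on D(W)={3,4,5,6,7,8} D(V)={3,4,6,7,8}: W {3,4,5,6,7,8}->{3,4,5,6,7}; V {3,4,6,7,8}->{4,6,7,8} => REVISION
Constraint 2 (W != X) on D(W)={3,4,5,6,7} D(X)={3,4,5,8}: no change => not a revision
Constraint 3 (W < X) on D(W)={3,4,5,6,7} D(X)={3,4,5,8}: X {3,4,5,8}->{4,5,8} => REVISION
Total revisions = 2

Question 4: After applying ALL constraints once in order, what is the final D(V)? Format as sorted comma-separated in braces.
Answer: {4,6,7,8}

Derivation:
Constraint 1 (W < V) on D(W)={3,4,5,6,7,8} D(V)={3,4,6,7,8}: W {3,4,5,6,7,8}->{3,4,5,6,7}; V {3,4,6,7,8}->{4,6,7,8}
Constraint 2 (W != X) on D(W)={3,4,5,6,7} D(X)={3,4,5,8}: no change
Constraint 3 (W < X) on D(W)={3,4,5,6,7} D(X)={3,4,5,8}: X {3,4,5,8}->{4,5,8}
So after all 3 constraints: D(V) = {4,6,7,8}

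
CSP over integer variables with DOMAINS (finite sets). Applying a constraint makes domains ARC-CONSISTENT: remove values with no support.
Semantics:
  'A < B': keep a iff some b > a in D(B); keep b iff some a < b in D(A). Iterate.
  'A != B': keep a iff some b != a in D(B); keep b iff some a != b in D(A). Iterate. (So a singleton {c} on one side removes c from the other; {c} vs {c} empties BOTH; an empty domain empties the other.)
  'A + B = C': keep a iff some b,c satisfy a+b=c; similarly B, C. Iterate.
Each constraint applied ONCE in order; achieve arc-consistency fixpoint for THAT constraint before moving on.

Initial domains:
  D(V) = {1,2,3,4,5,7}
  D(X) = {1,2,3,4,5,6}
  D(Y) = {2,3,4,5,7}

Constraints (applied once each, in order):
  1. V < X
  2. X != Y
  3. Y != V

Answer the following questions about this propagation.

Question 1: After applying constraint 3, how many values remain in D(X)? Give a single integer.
Constraint 1 (V < X) on D(V)={1,2,3,4,5,7} D(X)={1,2,3,4,5,6}: V {1,2,3,4,5,7}->{1,2,3,4,5}; X {1,2,3,4,5,6}->{2,3,4,5,6}
Constraint 2 (X != Y) on D(X)={2,3,4,5,6} D(Y)={2,3,4,5,7}: no change
Constraint 3 (Y != V) on D(Y)={2,3,4,5,7} D(V)={1,2,3,4,5}: no change
So after constraint 3: D(X)={2,3,4,5,6}, size = 5

Answer: 5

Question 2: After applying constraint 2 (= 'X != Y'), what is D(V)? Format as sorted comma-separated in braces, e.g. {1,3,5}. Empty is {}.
Constraint 1 (V < X) on D(V)={1,2,3,4,5,7} D(X)={1,2,3,4,5,6}: V {1,2,3,4,5,7}->{1,2,3,4,5}; X {1,2,3,4,5,6}->{2,3,4,5,6}
Constraint 2 (X != Y) on D(X)={2,3,4,5,6} D(Y)={2,3,4,5,7}: no change
So after constraint 2: D(V) = {1,2,3,4,5}

Answer: {1,2,3,4,5}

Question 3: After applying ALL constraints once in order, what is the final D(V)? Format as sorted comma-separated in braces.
Constraint 1 (V < X) on D(V)={1,2,3,4,5,7} D(X)={1,2,3,4,5,6}: V {1,2,3,4,5,7}->{1,2,3,4,5}; X {1,2,3,4,5,6}->{2,3,4,5,6}
Constraint 2 (X != Y) on D(X)={2,3,4,5,6} D(Y)={2,3,4,5,7}: no change
Constraint 3 (Y != V) on D(Y)={2,3,4,5,7} D(V)={1,2,3,4,5}: no change
So after all 3 constraints: D(V) = {1,2,3,4,5}

Answer: {1,2,3,4,5}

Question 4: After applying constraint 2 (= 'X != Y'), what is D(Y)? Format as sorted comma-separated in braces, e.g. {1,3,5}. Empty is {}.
Answer: {2,3,4,5,7}

Derivation:
Constraint 1 (V < X) on D(V)={1,2,3,4,5,7} D(X)={1,2,3,4,5,6}: V {1,2,3,4,5,7}->{1,2,3,4,5}; X {1,2,3,4,5,6}->{2,3,4,5,6}
Constraint 2 (X != Y) on D(X)={2,3,4,5,6} D(Y)={2,3,4,5,7}: no change
So after constraint 2: D(Y) = {2,3,4,5,7}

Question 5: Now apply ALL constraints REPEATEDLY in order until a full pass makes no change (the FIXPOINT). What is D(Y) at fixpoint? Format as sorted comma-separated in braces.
pass 0 (initial): D(Y)={2,3,4,5,7}
pass 1: V {1,2,3,4,5,7}->{1,2,3,4,5}; X {1,2,3,4,5,6}->{2,3,4,5,6}
pass 2: no change
Fixpoint after 2 passes: D(Y) = {2,3,4,5,7}

Answer: {2,3,4,5,7}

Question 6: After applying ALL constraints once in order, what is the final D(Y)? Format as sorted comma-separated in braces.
Constraint 1 (V < X) on D(V)={1,2,3,4,5,7} D(X)={1,2,3,4,5,6}: V {1,2,3,4,5,7}->{1,2,3,4,5}; X {1,2,3,4,5,6}->{2,3,4,5,6}
Constraint 2 (X != Y) on D(X)={2,3,4,5,6} D(Y)={2,3,4,5,7}: no change
Constraint 3 (Y != V) on D(Y)={2,3,4,5,7} D(V)={1,2,3,4,5}: no change
So after all 3 constraints: D(Y) = {2,3,4,5,7}

Answer: {2,3,4,5,7}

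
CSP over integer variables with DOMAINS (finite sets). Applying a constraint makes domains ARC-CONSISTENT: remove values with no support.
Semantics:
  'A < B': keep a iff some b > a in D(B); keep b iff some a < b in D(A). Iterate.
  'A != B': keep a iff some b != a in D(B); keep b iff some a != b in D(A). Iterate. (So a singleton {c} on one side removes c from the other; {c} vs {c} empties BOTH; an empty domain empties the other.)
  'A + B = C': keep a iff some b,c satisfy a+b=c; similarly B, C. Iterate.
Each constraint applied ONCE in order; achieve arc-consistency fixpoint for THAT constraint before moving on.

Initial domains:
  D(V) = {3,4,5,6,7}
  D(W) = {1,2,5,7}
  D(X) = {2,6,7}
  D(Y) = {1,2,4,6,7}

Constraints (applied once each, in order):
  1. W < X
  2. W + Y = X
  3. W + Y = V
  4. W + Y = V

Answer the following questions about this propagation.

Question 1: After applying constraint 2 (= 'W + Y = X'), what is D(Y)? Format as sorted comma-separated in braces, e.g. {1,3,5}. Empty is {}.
Answer: {1,2,4,6}

Derivation:
Constraint 1 (W < X) on D(W)={1,2,5,7} D(X)={2,6,7}: W {1,2,5,7}->{1,2,5}
Constraint 2 (W + Y = X) on D(W)={1,2,5} D(Y)={1,2,4,6,7} D(X)={2,6,7}: Y {1,2,4,6,7}->{1,2,4,6}
So after constraint 2: D(Y) = {1,2,4,6}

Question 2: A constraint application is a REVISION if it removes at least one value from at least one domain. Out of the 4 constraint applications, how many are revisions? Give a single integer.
Constraint 1 (W < X) on D(W)={1,2,5,7} D(X)={2,6,7}: W {1,2,5,7}->{1,2,5} => REVISION
Constraint 2 (W + Y = X) on D(W)={1,2,5} D(Y)={1,2,4,6,7} D(X)={2,6,7}: Y {1,2,4,6,7}->{1,2,4,6} => REVISION
Constraint 3 (W + Y = V) on D(W)={1,2,5} D(Y)={1,2,4,6} D(V)={3,4,5,6,7}: no change => not a revision
Constraint 4 (W + Y = V) on D(W)={1,2,5} D(Y)={1,2,4,6} D(V)={3,4,5,6,7}: no change => not a revision
Total revisions = 2

Answer: 2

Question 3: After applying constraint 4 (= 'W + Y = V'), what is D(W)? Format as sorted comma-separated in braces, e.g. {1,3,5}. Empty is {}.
Constraint 1 (W < X) on D(W)={1,2,5,7} D(X)={2,6,7}: W {1,2,5,7}->{1,2,5}
Constraint 2 (W + Y = X) on D(W)={1,2,5} D(Y)={1,2,4,6,7} D(X)={2,6,7}: Y {1,2,4,6,7}->{1,2,4,6}
Constraint 3 (W + Y = V) on D(W)={1,2,5} D(Y)={1,2,4,6} D(V)={3,4,5,6,7}: no change
Constraint 4 (W + Y = V) on D(W)={1,2,5} D(Y)={1,2,4,6} D(V)={3,4,5,6,7}: no change
So after constraint 4: D(W) = {1,2,5}

Answer: {1,2,5}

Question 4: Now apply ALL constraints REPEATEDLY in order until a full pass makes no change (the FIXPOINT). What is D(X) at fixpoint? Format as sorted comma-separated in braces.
pass 0 (initial): D(X)={2,6,7}
pass 1: W {1,2,5,7}->{1,2,5}; Y {1,2,4,6,7}->{1,2,4,6}
pass 2: no change
Fixpoint after 2 passes: D(X) = {2,6,7}

Answer: {2,6,7}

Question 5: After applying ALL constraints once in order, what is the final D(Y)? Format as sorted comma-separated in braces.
Answer: {1,2,4,6}

Derivation:
Constraint 1 (W < X) on D(W)={1,2,5,7} D(X)={2,6,7}: W {1,2,5,7}->{1,2,5}
Constraint 2 (W + Y = X) on D(W)={1,2,5} D(Y)={1,2,4,6,7} D(X)={2,6,7}: Y {1,2,4,6,7}->{1,2,4,6}
Constraint 3 (W + Y = V) on D(W)={1,2,5} D(Y)={1,2,4,6} D(V)={3,4,5,6,7}: no change
Constraint 4 (W + Y = V) on D(W)={1,2,5} D(Y)={1,2,4,6} D(V)={3,4,5,6,7}: no change
So after all 4 constraints: D(Y) = {1,2,4,6}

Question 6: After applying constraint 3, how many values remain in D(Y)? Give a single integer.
Constraint 1 (W < X) on D(W)={1,2,5,7} D(X)={2,6,7}: W {1,2,5,7}->{1,2,5}
Constraint 2 (W + Y = X) on D(W)={1,2,5} D(Y)={1,2,4,6,7} D(X)={2,6,7}: Y {1,2,4,6,7}->{1,2,4,6}
Constraint 3 (W + Y = V) on D(W)={1,2,5} D(Y)={1,2,4,6} D(V)={3,4,5,6,7}: no change
So after constraint 3: D(Y)={1,2,4,6}, size = 4

Answer: 4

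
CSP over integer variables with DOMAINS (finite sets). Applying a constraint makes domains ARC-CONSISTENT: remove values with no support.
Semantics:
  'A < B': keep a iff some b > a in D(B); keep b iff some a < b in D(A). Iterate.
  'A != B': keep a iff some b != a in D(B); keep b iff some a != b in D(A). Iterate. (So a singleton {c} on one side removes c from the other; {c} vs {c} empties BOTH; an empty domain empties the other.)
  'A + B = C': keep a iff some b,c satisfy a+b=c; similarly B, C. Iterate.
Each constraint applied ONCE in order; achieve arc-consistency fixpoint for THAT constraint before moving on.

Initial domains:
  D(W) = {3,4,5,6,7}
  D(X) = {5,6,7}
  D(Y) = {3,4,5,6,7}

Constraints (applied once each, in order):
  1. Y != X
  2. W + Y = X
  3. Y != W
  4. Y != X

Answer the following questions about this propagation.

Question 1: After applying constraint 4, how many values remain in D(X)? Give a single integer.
Answer: 2

Derivation:
Constraint 1 (Y != X) on D(Y)={3,4,5,6,7} D(X)={5,6,7}: no change
Constraint 2 (W + Y = X) on D(W)={3,4,5,6,7} D(Y)={3,4,5,6,7} D(X)={5,6,7}: W {3,4,5,6,7}->{3,4}; Y {3,4,5,6,7}->{3,4}; X {5,6,7}->{6,7}
Constraint 3 (Y != W) on D(Y)={3,4} D(W)={3,4}: no change
Constraint 4 (Y != X) on D(Y)={3,4} D(X)={6,7}: no change
So after constraint 4: D(X)={6,7}, size = 2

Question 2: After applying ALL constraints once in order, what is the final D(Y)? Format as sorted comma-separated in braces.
Answer: {3,4}

Derivation:
Constraint 1 (Y != X) on D(Y)={3,4,5,6,7} D(X)={5,6,7}: no change
Constraint 2 (W + Y = X) on D(W)={3,4,5,6,7} D(Y)={3,4,5,6,7} D(X)={5,6,7}: W {3,4,5,6,7}->{3,4}; Y {3,4,5,6,7}->{3,4}; X {5,6,7}->{6,7}
Constraint 3 (Y != W) on D(Y)={3,4} D(W)={3,4}: no change
Constraint 4 (Y != X) on D(Y)={3,4} D(X)={6,7}: no change
So after all 4 constraints: D(Y) = {3,4}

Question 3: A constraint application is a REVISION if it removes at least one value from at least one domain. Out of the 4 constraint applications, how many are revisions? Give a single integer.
Constraint 1 (Y != X) on D(Y)={3,4,5,6,7} D(X)={5,6,7}: no change => not a revision
Constraint 2 (W + Y = X) on D(W)={3,4,5,6,7} D(Y)={3,4,5,6,7} D(X)={5,6,7}: W {3,4,5,6,7}->{3,4}; Y {3,4,5,6,7}->{3,4}; X {5,6,7}->{6,7} => REVISION
Constraint 3 (Y != W) on D(Y)={3,4} D(W)={3,4}: no change => not a revision
Constraint 4 (Y != X) on D(Y)={3,4} D(X)={6,7}: no change => not a revision
Total revisions = 1

Answer: 1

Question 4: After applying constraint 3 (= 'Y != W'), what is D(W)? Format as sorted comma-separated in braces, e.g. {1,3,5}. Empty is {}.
Constraint 1 (Y != X) on D(Y)={3,4,5,6,7} D(X)={5,6,7}: no change
Constraint 2 (W + Y = X) on D(W)={3,4,5,6,7} D(Y)={3,4,5,6,7} D(X)={5,6,7}: W {3,4,5,6,7}->{3,4}; Y {3,4,5,6,7}->{3,4}; X {5,6,7}->{6,7}
Constraint 3 (Y != W) on D(Y)={3,4} D(W)={3,4}: no change
So after constraint 3: D(W) = {3,4}

Answer: {3,4}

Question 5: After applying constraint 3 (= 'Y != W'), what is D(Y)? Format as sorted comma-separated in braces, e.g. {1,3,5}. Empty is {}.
Constraint 1 (Y != X) on D(Y)={3,4,5,6,7} D(X)={5,6,7}: no change
Constraint 2 (W + Y = X) on D(W)={3,4,5,6,7} D(Y)={3,4,5,6,7} D(X)={5,6,7}: W {3,4,5,6,7}->{3,4}; Y {3,4,5,6,7}->{3,4}; X {5,6,7}->{6,7}
Constraint 3 (Y != W) on D(Y)={3,4} D(W)={3,4}: no change
So after constraint 3: D(Y) = {3,4}

Answer: {3,4}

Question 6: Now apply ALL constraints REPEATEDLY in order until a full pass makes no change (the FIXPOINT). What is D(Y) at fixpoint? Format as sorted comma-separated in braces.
Answer: {3,4}

Derivation:
pass 0 (initial): D(Y)={3,4,5,6,7}
pass 1: W {3,4,5,6,7}->{3,4}; X {5,6,7}->{6,7}; Y {3,4,5,6,7}->{3,4}
pass 2: no change
Fixpoint after 2 passes: D(Y) = {3,4}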